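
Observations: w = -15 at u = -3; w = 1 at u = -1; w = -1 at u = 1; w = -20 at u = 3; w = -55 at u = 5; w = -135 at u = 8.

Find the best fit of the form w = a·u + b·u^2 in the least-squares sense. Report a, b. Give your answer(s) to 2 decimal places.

a = -0.96, b = -1.99

Sums needed: Σu·u = 109, Σu·u^2 = 637, Σu^2·u^2 = 4885.
Right-hand side: Σu·w = -1372, Σu^2·w = -10330.
Normal equations: [[109, 637]; [637, 4885]]·[a, b]ᵀ = [-1372, -10330]ᵀ.
Δ = 109·4885 − 637² = 126696.
a = ((-1372)·4885 − 637·(-10330))/126696 = -20335/21116; b = (109·(-10330) − 637·(-1372))/126696 = -42001/21116.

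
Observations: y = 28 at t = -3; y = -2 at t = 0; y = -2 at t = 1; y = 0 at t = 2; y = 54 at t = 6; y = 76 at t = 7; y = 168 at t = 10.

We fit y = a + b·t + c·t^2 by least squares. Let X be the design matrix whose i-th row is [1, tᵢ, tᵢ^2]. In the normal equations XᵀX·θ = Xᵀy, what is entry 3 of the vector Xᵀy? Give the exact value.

22718

Entry 3 ↔ basis t^2, so (Xᵀy)_{3} = Σᵢ (t^2)·yᵢ = (9)·(28) + (0)·(-2) + (1)·(-2) + (4)·(0) + (36)·(54) + (49)·(76) + (100)·(168) = 22718.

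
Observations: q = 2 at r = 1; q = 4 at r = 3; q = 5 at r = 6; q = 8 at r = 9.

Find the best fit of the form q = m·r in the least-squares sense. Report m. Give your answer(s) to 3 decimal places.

With design matrix X, XᵀX = [[127]] and Xᵀq = [116]ᵀ.
Hence m = 116 / 127 ≈ 0.913386.

m = 0.913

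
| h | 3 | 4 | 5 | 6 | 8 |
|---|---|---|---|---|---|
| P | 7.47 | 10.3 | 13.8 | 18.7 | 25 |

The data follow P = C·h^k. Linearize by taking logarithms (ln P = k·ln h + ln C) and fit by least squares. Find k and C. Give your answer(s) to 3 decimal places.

With ln Pᵢ as the transformed response and ln hᵢ as the regressor:
AᵀA = [[13.2535, 7.9655]; [7.9655, 5]], rhs = [21.6071, 13.1151]ᵀ  (here Σln h = 7.9655, Σ(ln h)² = 13.2535, Σln P = 13.1151, Σln h·ln P = 21.6071).
Solving (det = 2.8177): k = 1.26582, ln C = 0.60643, so C = exp(0.60643) = 1.83387.

k = 1.266, C = 1.834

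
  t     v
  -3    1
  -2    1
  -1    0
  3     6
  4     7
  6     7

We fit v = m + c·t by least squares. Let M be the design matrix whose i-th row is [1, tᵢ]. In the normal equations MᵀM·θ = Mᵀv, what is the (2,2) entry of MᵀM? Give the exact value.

Row 2 ↔ basis t, column 2 ↔ basis t, so (MᵀM)_{2,2} = Σᵢ (t)·(t) = (-3)·(-3) + (-2)·(-2) + (-1)·(-1) + (3)·(3) + (4)·(4) + (6)·(6) = 75.

75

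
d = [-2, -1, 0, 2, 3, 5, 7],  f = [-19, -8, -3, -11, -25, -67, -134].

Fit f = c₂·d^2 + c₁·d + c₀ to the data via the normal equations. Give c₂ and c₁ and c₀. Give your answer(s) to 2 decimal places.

c₂ = -2.93, c₁ = 1.85, c₀ = -3.33

Compute the Gram sums: Σd^2·d^2 = 3140, Σd^2·d = 494, Σd^2 = 92, Σd·d = 92, Σd = 14, Σ1 = 7.
And Σd^2·f = -8594, Σd·f = -1324, Σf = -267.
Solving the 3×3 system (Gaussian elimination) gives c₂ = -140929/48081, c₁ = 2875/1551, c₀ = -53329/16027.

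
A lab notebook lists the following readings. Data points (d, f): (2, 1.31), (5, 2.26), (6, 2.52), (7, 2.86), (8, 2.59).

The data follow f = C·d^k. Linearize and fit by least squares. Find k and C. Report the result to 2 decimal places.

Linearized form: ln f = k·ln d + ln C. From the 5 transformed points,
Σln d = 8.1197, Σ(ln d)² = 14.3918, Σln f = 4.0121, Σln d·ln f = 7.1792.
Equations: 14.3918·k + 8.1197·ln C = 7.1792;  8.1197·k + 5·ln C = 4.0121.
Slope k = (n·Σln d·ln f − Σln d·Σln f)/(n·Σ(ln d)² − (Σln d)²) = (5·7.1792 − 8.1197·4.0121)/6.0295 = 0.55043; ln C = (Σln f − k·Σln d)/n = -0.09144, so C = exp(-0.09144) = 0.91262.

k = 0.55, C = 0.91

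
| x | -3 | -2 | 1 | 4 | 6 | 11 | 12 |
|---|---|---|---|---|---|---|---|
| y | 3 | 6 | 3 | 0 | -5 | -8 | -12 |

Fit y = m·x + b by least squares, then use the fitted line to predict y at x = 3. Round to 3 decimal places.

ŷ = -0.631

With design matrix M, MᵀM = [[331, 29]; [29, 7]] and Mᵀy = [-280, -13]ᵀ.
Determinant 331·7 − 29² = 1476.
m = ((-280)·7 − 29·(-13))/1476 = -1583/1476; b = (331·(-13) − 29·(-280))/1476 = 3817/1476.
At x = 3: ŷ = (-1583/1476)·(3) + (3817/1476)·(1) = -233/369.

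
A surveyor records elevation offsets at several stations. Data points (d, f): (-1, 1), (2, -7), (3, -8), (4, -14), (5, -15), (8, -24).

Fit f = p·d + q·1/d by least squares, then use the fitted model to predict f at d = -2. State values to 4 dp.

f̂ = 5.5462

From the data, Σd·d = 119, Σd·1/d = 6, Σ1/d·1/d = 21301/14400.
For Mᵀf: Σd·f = -362, Σ1/d·f = -50/3.
Normal equations: [[119, 6]; [6, 21301/14400]]·[p, q]ᵀ = [-362, -50/3]ᵀ.
Determinant 119·(21301/14400) − 6² = 2016419/14400.
p = ((-362)·(21301/14400) − 6·(-50/3))/(2016419/14400) = -6270962/2016419; q = (119·(-50/3) − 6·(-362))/(2016419/14400) = 2716800/2016419.
At d = -2: f̂ = (-6270962/2016419)·(-2) + (2716800/2016419)·(-1/2) = 11183524/2016419.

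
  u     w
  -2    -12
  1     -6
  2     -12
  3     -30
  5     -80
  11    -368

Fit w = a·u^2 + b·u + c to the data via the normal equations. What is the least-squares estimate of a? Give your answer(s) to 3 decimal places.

Compute the Gram sums: Σu^2·u^2 = 15380, Σu^2·u = 1484, Σu^2 = 164, Σu·u = 164, Σu = 20, Σ1 = 6.
Right-hand side: Σu^2·w = -46900, Σu·w = -4544, Σw = -508.
So XᵀX·[a, b, c]ᵀ = Xᵀw: [[15380, 1484, 164]; [1484, 164, 20]; [164, 20, 6]]·[a, b, c]ᵀ = [-46900, -4544, -508]ᵀ.
Inverting the 3×3 Gram matrix, [a, b, c]ᵀ = [-101513/34140, -22297/34140, -3459/2845]ᵀ.

a = -2.973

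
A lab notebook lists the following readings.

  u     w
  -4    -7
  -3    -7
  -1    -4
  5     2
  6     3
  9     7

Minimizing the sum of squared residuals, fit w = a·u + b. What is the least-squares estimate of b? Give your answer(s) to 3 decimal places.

b = -3.167

Setting ∂/∂a … = 0 gives: 168·a + 12·b = 144;  12·a + 6·b = -6.
(Σu·u = 168, Σu = 12, Σ1 = 6, Σu·w = 144, Σw = -6.)
Determinant 168·6 − 12² = 864.
a = (144·6 − 12·(-6))/864 = 13/12; b = (168·(-6) − 12·144)/864 = -19/6.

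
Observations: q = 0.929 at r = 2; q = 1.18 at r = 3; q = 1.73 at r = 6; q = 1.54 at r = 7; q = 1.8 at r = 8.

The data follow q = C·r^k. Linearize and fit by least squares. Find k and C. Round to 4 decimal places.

With ln qᵢ as the transformed response and ln rᵢ as the regressor:
AᵀA = [[13.0084, 7.6089]; [7.6089, 5]], rhs = [3.1754, 1.6596]ᵀ  (here Σln r = 7.6089, Σ(ln r)² = 13.0084, Σln q = 1.6596, Σln r·ln q = 3.1754).
Slope k = (n·Σln r·ln q − Σln r·Σln q)/(n·Σ(ln r)² − (Σln r)²) = (5·3.1754 − 7.6089·1.6596)/7.1473 = 0.45464; ln C = (Σln q − k·Σln r)/n = -0.35995, so C = exp(-0.35995) = 0.69771.

k = 0.4546, C = 0.6977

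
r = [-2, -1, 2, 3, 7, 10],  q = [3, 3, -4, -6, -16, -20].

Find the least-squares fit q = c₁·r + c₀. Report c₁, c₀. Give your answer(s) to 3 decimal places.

The normal system AᵀA·[c₁, c₀]ᵀ = Aᵀq is [[167, 19]; [19, 6]]·[c₁, c₀]ᵀ = [-347, -40]ᵀ.
Determinant 167·6 − 19² = 641.
c₁ = ((-347)·6 − 19·(-40))/641 = -1322/641; c₀ = (167·(-40) − 19·(-347))/641 = -87/641.

c₁ = -2.062, c₀ = -0.136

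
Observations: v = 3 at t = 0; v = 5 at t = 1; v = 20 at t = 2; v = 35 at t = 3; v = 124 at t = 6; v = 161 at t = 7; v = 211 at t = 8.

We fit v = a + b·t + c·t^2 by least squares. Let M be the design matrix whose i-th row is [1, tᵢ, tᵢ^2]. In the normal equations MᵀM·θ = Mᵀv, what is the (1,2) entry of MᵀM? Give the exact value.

27

Row 1 ↔ basis 1, column 2 ↔ basis t, so (MᵀM)_{1,2} = Σᵢ t = (1)·(0) + (1)·(1) + (1)·(2) + (1)·(3) + (1)·(6) + (1)·(7) + (1)·(8) = 27.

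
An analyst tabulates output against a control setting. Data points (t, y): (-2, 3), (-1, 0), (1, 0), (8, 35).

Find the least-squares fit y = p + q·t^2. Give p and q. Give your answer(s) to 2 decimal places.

XᵀX·[p, q]ᵀ = Xᵀy reads: 4·p + 70·q = 38;  70·p + 4114·q = 2252.
det = 4·4114 − 70² = 11556.
p = (38·4114 − 70·2252)/11556 = -109/963; q = (4·2252 − 70·38)/11556 = 529/963.

p = -0.11, q = 0.55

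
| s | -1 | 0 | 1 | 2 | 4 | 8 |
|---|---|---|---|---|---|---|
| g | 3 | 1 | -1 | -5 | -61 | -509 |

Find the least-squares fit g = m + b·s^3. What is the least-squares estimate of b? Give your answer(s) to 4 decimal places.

From the data, Σ1 = 6, Σs^3 = 584, Σs^3·s^3 = 266306.
Right-hand side: Σg = -572, Σs^3·g = -264556.
Normal equations: [[6, 584]; [584, 266306]]·[m, b]ᵀ = [-572, -264556]ᵀ.
Determinant 6·266306 − 584² = 1256780.
m = ((-572)·266306 − 584·(-264556))/1256780 = 543418/314195; b = (6·(-264556) − 584·(-572))/1256780 = -313322/314195.

b = -0.9972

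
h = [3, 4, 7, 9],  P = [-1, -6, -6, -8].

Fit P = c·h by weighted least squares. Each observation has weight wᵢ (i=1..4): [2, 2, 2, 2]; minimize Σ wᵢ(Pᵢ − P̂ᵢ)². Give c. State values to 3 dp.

The normal equations are: 310·c = -282.
(Σwᵢ·h·h = 310, Σwᵢ·h·P = -282.)
c = (-282)/310 = -0.909677.

c = -0.910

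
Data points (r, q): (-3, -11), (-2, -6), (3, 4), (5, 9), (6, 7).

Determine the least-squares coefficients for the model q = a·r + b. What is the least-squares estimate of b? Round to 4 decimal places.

b = -3.1347

The normal equations are: 83·a + 9·b = 144;  9·a + 5·b = 3.
Eliminating b: 5·(row 1) − 9·(row 2) gives 334·a = 5·144 − 9·3 = 693, so a = 693/334.
Then b = (3 − 9·(693/334))/5 = -1047/334.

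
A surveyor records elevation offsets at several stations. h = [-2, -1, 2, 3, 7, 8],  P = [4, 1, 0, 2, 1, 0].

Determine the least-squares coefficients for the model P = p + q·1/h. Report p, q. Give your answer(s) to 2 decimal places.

Sums needed: Σ1 = 6, Σ1/h = -67/168, Σ1/h·1/h = 46489/28224.
For AᵀP: ΣP = 8, Σ1/h·P = -46/21.
Normal equations: [[6, -67/168]; [-67/168, 46489/28224]]·[p, q]ᵀ = [8, -46/21]ᵀ.
Δ = 6·(46489/28224) − (-67/168)² = 274445/28224.
p = (8·(46489/28224) − (-67/168)·(-46/21))/(274445/28224) = 347256/274445; q = (6·(-46/21) − (-67/168)·8)/(274445/28224) = -280896/274445.

p = 1.27, q = -1.02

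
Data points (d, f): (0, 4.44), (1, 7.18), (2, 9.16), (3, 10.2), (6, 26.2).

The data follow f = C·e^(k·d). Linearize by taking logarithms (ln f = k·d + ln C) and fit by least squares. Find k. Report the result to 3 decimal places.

Linearized form: ln f = k·d + ln C. From the 5 transformed points,
Over the data: Σd = 12.0000, Σ(d)² = 50.0000, Σln f = 11.2649, Σd·ln f = 32.9627.
Normal system: [[50.0000, 12.0000]; [12.0000, 5]]·[k, ln C]ᵀ = [32.9627, 11.2649]ᵀ.
Slope k = (n·Σd·ln f − Σd·Σln f)/(n·Σ(d)² − (Σd)²) = (5·32.9627 − 12.0000·11.2649)/106.0000 = 0.27957; ln C = (Σln f − k·Σd)/n = 1.58203.

k = 0.280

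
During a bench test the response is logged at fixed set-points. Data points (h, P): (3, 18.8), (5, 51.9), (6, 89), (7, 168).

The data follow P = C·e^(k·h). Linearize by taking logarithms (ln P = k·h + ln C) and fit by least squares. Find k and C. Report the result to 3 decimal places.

Let Y = ln P. Fitting Y = k·h + ln C by least squares:
Σh = 21.0000, Σ(h)² = 119.0000, Σln P = 16.4958, Σh·ln P = 91.3477.
Equations: 119.0000·k + 21.0000·ln C = 91.3477;  21.0000·k + 4·ln C = 16.4958.
Slope k = (n·Σh·ln P − Σh·Σln P)/(n·Σ(h)² − (Σh)²) = (4·91.3477 − 21.0000·16.4958)/35.0000 = 0.54228; ln C = (Σln P − k·Σh)/n = 1.27700, so C = exp(1.27700) = 3.58587.

k = 0.542, C = 3.586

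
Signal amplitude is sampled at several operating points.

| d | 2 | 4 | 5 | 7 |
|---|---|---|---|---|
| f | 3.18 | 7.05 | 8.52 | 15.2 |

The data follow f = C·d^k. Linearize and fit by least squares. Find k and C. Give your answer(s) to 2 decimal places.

k = 1.21, C = 1.33

Linearized form: ln f = k·ln d + ln C. From the 4 transformed points,
Σln d = 5.6348, Σ(ln d)² = 8.7791, Σln f = 7.9736, Σln d·ln f = 12.2528.
Equations: 8.7791·k + 5.6348·ln C = 12.2528;  5.6348·k + 4·ln C = 7.9736.
Solving (det = 3.3656): k = 1.21276, ln C = 0.28500, so C = exp(0.28500) = 1.32976.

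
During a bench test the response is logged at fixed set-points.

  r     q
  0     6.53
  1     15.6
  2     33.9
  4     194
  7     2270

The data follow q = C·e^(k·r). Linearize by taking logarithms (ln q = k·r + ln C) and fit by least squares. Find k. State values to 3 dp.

k = 0.836

Let Y = ln q. Fitting Y = k·r + ln C by least squares:
Σr = 14.0000, Σ(r)² = 70.0000, Σln q = 21.1425, Σr·ln q = 84.9583.
Equations: 70.0000·k + 14.0000·ln C = 84.9583;  14.0000·k + 5·ln C = 21.1425.
Solving (det = 154.0000): k = 0.83634, ln C = 1.88674.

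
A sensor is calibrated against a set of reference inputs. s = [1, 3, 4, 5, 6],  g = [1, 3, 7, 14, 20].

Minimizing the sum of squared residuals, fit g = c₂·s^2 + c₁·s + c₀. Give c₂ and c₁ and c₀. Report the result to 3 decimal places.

Forming AᵀA = [[2259, 433, 87]; [433, 87, 19]; [87, 19, 5]] and Aᵀg = [1210, 228, 45]ᵀ gives AᵀA·[c₂, c₁, c₀]ᵀ = Aᵀg.
Inverting the 3×3 Gram matrix, [c₂, c₁, c₀]ᵀ = [1207/1358, -3121/1358, 220/97]ᵀ.

c₂ = 0.889, c₁ = -2.298, c₀ = 2.268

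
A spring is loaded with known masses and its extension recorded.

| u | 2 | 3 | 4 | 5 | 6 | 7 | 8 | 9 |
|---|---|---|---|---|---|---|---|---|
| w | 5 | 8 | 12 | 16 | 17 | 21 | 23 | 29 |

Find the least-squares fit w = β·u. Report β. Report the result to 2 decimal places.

Normal-equation sums: Σu·u = 284.
For Xᵀw: Σu·w = 856.
Hence β = 856 / 284 ≈ 3.01408.

β = 3.01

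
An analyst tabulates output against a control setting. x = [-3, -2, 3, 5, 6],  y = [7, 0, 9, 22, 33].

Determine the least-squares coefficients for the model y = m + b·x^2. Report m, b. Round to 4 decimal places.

From the data, Σ1 = 5, Σx^2 = 83, Σx^2·x^2 = 2099.
Moment sums: Σy = 71, Σx^2·y = 1882.
Normal equations: [[5, 83]; [83, 2099]]·[m, b]ᵀ = [71, 1882]ᵀ.
Eliminating b: 2099·(row 1) − 83·(row 2) gives 3606·m = 2099·71 − 83·1882 = -7177, so m = -7177/3606.
Then b = (1882 − 83·(-7177/3606))/2099 = 3517/3606.

m = -1.9903, b = 0.9753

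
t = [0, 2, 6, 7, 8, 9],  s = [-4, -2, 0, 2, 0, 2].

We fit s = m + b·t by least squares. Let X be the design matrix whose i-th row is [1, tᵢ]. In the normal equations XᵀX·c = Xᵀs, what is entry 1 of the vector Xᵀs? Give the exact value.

-2

Entry 1 ↔ basis 1, so (Xᵀs)_{1} = Σᵢ sᵢ = (1)·(-4) + (1)·(-2) + (1)·(0) + (1)·(2) + (1)·(0) + (1)·(2) = -2.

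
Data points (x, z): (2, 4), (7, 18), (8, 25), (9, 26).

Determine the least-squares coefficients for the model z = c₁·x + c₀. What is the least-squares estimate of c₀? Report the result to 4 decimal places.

Normal-equation sums: Σx·x = 198, Σx = 26, Σ1 = 4.
Right-hand side: Σx·z = 568, Σz = 73.
AᵀA·[c₁, c₀]ᵀ = Aᵀz becomes [[198, 26]; [26, 4]]·[c₁, c₀]ᵀ = [568, 73]ᵀ.
Determinant 198·4 − 26² = 116.
c₁ = (568·4 − 26·73)/116 = 187/58; c₀ = (198·73 − 26·568)/116 = -157/58.

c₀ = -2.7069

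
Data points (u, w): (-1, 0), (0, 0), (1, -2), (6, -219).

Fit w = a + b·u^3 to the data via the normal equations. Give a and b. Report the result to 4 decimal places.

Forming MᵀM = [[4, 216]; [216, 46658]] and Mᵀw = [-221, -47306]ᵀ gives MᵀM·[a, b]ᵀ = Mᵀw.
Eliminating b: 46658·(row 1) − 216·(row 2) gives 139976·a = 46658·(-221) − 216·(-47306) = -93322, so a = -46661/69988.
Then b = ((-47306) − 216·(-46661/69988))/46658 = -17686/17497.

a = -0.6667, b = -1.0108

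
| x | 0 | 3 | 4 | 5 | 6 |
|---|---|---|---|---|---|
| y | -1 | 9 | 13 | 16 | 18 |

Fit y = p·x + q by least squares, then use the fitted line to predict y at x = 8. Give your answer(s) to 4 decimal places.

Compute the Gram sums: Σx·x = 86, Σx = 18, Σ1 = 5.
And Σx·y = 267, Σy = 55.
Normal equations: [[86, 18]; [18, 5]]·[p, q]ᵀ = [267, 55]ᵀ.
Determinant 86·5 − 18² = 106.
p = (267·5 − 18·55)/106 = 345/106; q = (86·55 − 18·267)/106 = -38/53.
At x = 8: ŷ = (345/106)·(8) + (-38/53)·(1) = 1342/53.

ŷ = 25.3208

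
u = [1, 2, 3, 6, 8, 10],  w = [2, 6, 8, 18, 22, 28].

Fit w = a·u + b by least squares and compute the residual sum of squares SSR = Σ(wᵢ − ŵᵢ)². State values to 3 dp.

SSR = 2.438

Entries of AᵀA: Σu·u = 214, Σu = 30, Σ1 = 6.
And Σu·w = 602, Σw = 84.
So AᵀA·[a, b]ᵀ = Aᵀw: [[214, 30]; [30, 6]]·[a, b]ᵀ = [602, 84]ᵀ.
Δ = 214·6 − 30² = 384.
a = (602·6 − 30·84)/384 = 91/32; b = (214·84 − 30·602)/384 = -7/32.
Residuals: -5/8, 17/32, -5/16, 37/32, -17/32, -7/32; SSR = 39/16.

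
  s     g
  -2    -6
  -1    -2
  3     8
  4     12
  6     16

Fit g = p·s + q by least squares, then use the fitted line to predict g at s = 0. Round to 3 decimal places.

The normal system XᵀX·[p, q]ᵀ = Xᵀg is [[66, 10]; [10, 5]]·[p, q]ᵀ = [182, 28]ᵀ.
Eliminating q: 5·(row 1) − 10·(row 2) gives 230·p = 5·182 − 10·28 = 630, so p = 63/23.
Then q = (28 − 10·(63/23))/5 = 14/115.
At s = 0: ĝ = (63/23)·(0) + (14/115)·(1) = 14/115.

ĝ = 0.122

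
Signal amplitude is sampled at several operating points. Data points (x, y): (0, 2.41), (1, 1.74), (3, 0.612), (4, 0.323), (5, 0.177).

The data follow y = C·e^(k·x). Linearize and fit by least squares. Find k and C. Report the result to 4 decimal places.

Linearized form: ln y = k·x + ln C. From the 5 transformed points,
Σx = 13.0000, Σ(x)² = 51.0000, Σln y = -1.9192, Σx·ln y = -14.0976.
Equations: 51.0000·k + 13.0000·ln C = -14.0976;  13.0000·k + 5·ln C = -1.9192.
Slope k = (n·Σx·ln y − Σx·Σln y)/(n·Σ(x)² − (Σx)²) = (5·-14.0976 − 13.0000·-1.9192)/86.0000 = -0.52951; ln C = (Σln y − k·Σx)/n = 0.99289, so C = exp(0.99289) = 2.69903.

k = -0.5295, C = 2.6990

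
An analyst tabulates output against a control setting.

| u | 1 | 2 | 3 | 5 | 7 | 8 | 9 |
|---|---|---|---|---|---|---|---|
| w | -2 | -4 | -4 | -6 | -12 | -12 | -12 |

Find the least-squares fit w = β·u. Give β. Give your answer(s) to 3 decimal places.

With design matrix M, MᵀM = [[233]] and Mᵀw = [-340]ᵀ.
β = (-340)/233 = -1.45923.

β = -1.459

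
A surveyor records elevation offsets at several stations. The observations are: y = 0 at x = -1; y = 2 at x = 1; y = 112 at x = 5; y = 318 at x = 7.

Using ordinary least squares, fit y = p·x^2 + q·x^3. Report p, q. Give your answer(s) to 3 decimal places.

Compute the Gram sums: Σx^2·x^2 = 3028, Σx^2·x^3 = 19932, Σx^3·x^3 = 133276.
And Σx^2·y = 18384, Σx^3·y = 123076.
MᵀM·[p, q]ᵀ = Mᵀy becomes [[3028, 19932]; [19932, 133276]]·[p, q]ᵀ = [18384, 123076]ᵀ.
Determinant 3028·133276 − 19932² = 6275104.
p = (18384·133276 − 19932·123076)/6275104 = -17073/35654; q = (3028·123076 − 19932·18384)/6275104 = 390265/392194.

p = -0.479, q = 0.995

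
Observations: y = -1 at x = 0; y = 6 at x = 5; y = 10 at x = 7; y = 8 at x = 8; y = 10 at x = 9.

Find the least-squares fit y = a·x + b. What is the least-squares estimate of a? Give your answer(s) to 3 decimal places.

a = 1.232

Sums needed: Σx·x = 219, Σx = 29, Σ1 = 5.
For Aᵀy: Σx·y = 254, Σy = 33.
Δ = 219·5 − 29² = 254.
a = (254·5 − 29·33)/254 = 313/254; b = (219·33 − 29·254)/254 = -139/254.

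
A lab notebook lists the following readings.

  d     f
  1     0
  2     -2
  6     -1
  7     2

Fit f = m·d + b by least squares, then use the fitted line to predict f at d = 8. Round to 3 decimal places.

The normal equations are: 90·m + 16·b = 4;  16·m + 4·b = -1.
Eliminating b: 4·(row 1) − 16·(row 2) gives 104·m = 4·4 − 16·(-1) = 32, so m = 4/13.
Then b = ((-1) − 16·(4/13))/4 = -77/52.
At d = 8: f̂ = (4/13)·(8) + (-77/52)·(1) = 51/52.

f̂ = 0.981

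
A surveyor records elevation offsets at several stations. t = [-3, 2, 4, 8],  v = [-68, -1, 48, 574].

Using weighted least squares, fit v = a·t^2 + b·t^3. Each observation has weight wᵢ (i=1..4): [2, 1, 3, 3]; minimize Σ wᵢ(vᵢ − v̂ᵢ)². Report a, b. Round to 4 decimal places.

From the data, Σwᵢ·t^2·t^2 = 13234, Σwᵢ·t^2·t^3 = 100922, Σwᵢ·t^3·t^3 = 800242.
Right-hand side: Σwᵢ·t^2·v = 111284, Σwᵢ·t^3·v = 894544.
XᵀWX·[a, b]ᵀ = XᵀWv becomes [[13234, 100922]; [100922, 800242]]·[a, b]ᵀ = [111284, 894544]ᵀ.
Eliminating b: 800242·(row 1) − 100922·(row 2) gives 405152544·a = 800242·111284 − 100922·894544 = -1225038840, so a = -51043285/16881356.
Then b = (894544 − 100922·(-51043285/16881356))/800242 = 25307977/16881356.

a = -3.0236, b = 1.4992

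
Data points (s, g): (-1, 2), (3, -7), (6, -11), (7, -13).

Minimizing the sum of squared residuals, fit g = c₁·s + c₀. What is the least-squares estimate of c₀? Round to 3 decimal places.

Forming XᵀX = [[95, 15]; [15, 4]] and Xᵀg = [-180, -29]ᵀ gives XᵀX·[c₁, c₀]ᵀ = Xᵀg.
Eliminating c₀: 4·(row 1) − 15·(row 2) gives 155·c₁ = 4·(-180) − 15·(-29) = -285, so c₁ = -57/31.
Then c₀ = ((-29) − 15·(-57/31))/4 = -11/31.

c₀ = -0.355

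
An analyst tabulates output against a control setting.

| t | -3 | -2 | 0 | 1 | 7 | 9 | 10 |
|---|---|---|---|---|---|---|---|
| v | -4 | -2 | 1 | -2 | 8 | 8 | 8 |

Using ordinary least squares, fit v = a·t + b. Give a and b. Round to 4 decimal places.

From the data, Σt·t = 244, Σt = 22, Σ1 = 7.
Right-hand side: Σt·v = 222, Σv = 17.
Normal equations: [[244, 22]; [22, 7]]·[a, b]ᵀ = [222, 17]ᵀ.
det = 244·7 − 22² = 1224.
a = (222·7 − 22·17)/1224 = 295/306; b = (244·17 − 22·222)/1224 = -92/153.

a = 0.9641, b = -0.6013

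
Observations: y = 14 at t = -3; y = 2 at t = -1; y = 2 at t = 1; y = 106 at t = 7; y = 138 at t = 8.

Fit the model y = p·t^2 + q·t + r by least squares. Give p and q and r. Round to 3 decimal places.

p = 2.021, q = 1.086, r = -0.322

With design matrix X, XᵀX = [[6580, 828, 124]; [828, 124, 12]; [124, 12, 5]] and Xᵀy = [14156, 1804, 262]ᵀ.
Solving the 3×3 system (Gaussian elimination) gives p = 972/481, q = 683/629, r = -2630/8177.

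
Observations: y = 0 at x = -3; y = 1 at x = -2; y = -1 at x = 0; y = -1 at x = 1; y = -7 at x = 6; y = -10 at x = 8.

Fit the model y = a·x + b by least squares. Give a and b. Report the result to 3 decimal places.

Normal-equation sums: Σx·x = 114, Σx = 10, Σ1 = 6.
Right-hand side: Σx·y = -125, Σy = -18.
Normal equations: [[114, 10]; [10, 6]]·[a, b]ᵀ = [-125, -18]ᵀ.
Eliminating b: 6·(row 1) − 10·(row 2) gives 584·a = 6·(-125) − 10·(-18) = -570, so a = -285/292.
Then b = ((-18) − 10·(-285/292))/6 = -401/292.

a = -0.976, b = -1.373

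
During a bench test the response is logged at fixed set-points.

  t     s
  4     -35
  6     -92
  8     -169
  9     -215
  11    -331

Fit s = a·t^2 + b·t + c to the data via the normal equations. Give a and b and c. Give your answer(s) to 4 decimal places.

XᵀX·[a, b, c]ᵀ = Xᵀs reads: 26850·a + 2852·b + 318·c = -72154;  2852·a + 318·b + 38·c = -7620;  318·a + 38·b + 5·c = -842.
Solving the 3×3 system (Gaussian elimination) gives a = -14887/5071, b = 9868/5071, c = 17860/5071.

a = -2.9357, b = 1.9460, c = 3.5220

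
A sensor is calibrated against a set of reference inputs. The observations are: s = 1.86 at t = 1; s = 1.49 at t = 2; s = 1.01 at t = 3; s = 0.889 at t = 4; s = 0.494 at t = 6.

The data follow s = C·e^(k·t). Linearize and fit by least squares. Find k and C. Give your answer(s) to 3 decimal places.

k = -0.264, C = 2.429

Taking logs, ln s = k·t + ln C, so regress ln s on t.
Over the data: Σt = 16.0000, Σ(t)² = 66.0000, Σln s = 0.2064, Σt·ln s = -3.2540.
Normal system: [[66.0000, 16.0000]; [16.0000, 5]]·[k, ln C]ᵀ = [-3.2540, 0.2064]ᵀ.
Δ = 66.0000·5 − (16.0000)² = 74.0000; k = (-3.2540·5 − 16.0000·0.2064)/74.0000 = -0.26450, ln C = (66.0000·0.2064 − 16.0000·-3.2540)/74.0000 = 0.88767, so C = exp(0.88767) = 2.42946.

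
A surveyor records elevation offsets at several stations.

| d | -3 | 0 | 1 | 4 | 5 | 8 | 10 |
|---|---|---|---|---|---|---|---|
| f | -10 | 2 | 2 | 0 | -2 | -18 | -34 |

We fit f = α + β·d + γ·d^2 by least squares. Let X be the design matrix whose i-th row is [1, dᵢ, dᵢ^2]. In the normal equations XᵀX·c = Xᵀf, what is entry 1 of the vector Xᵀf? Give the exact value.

-60

Entry 1 ↔ basis 1, so (Xᵀf)_{1} = Σᵢ fᵢ = (1)·(-10) + (1)·(2) + (1)·(2) + (1)·(0) + (1)·(-2) + (1)·(-18) + (1)·(-34) = -60.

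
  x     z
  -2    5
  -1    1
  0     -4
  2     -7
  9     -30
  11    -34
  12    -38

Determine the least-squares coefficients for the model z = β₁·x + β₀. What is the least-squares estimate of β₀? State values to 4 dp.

β₀ = -2.0407

Sums needed: Σx·x = 355, Σx = 31, Σ1 = 7.
Moment sums: Σx·z = -1125, Σz = -107.
Determinant 355·7 − 31² = 1524.
β₁ = ((-1125)·7 − 31·(-107))/1524 = -2279/762; β₀ = (355·(-107) − 31·(-1125))/1524 = -1555/762.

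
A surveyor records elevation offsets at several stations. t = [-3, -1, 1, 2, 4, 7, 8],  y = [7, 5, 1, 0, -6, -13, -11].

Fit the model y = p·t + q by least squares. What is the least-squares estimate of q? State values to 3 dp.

q = 2.421

Compute the Gram sums: Σt·t = 144, Σt = 18, Σ1 = 7.
For Xᵀy: Σt·y = -228, Σy = -17.
Normal equations: [[144, 18]; [18, 7]]·[p, q]ᵀ = [-228, -17]ᵀ.
Determinant 144·7 − 18² = 684.
p = ((-228)·7 − 18·(-17))/684 = -215/114; q = (144·(-17) − 18·(-228))/684 = 46/19.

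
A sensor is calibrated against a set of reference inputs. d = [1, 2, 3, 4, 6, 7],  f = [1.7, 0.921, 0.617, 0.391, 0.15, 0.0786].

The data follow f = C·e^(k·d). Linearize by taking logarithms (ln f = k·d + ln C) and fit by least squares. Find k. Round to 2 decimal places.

Linearized form: ln f = k·d + ln C. From the 6 transformed points,
XᵀX = [[115.0000, 23.0000]; [23.0000, 6]], rhs = [-34.0252, -5.4141]ᵀ  (here Σd = 23.0000, Σ(d)² = 115.0000, Σln f = -5.4141, Σd·ln f = -34.0252).
Δ = 115.0000·6 − (23.0000)² = 161.0000; k = (-34.0252·6 − 23.0000·-5.4141)/161.0000 = -0.49458, ln C = (115.0000·-5.4141 − 23.0000·-34.0252)/161.0000 = 0.99353.

k = -0.49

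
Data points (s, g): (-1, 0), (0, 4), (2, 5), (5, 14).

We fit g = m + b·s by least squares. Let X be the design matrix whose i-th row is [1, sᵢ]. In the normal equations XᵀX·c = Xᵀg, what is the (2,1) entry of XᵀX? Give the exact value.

Row 2 ↔ basis s, column 1 ↔ basis 1, so (XᵀX)_{2,1} = Σᵢ s = (-1)·(1) + (0)·(1) + (2)·(1) + (5)·(1) = 6.

6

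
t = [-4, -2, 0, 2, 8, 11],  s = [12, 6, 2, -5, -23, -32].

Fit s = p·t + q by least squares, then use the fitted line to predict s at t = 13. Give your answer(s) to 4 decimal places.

ŝ = -37.6463

Setting ∂/∂p … = 0 gives: 209·p + 15·q = -606;  15·p + 6·q = -40.
Δ = 209·6 − 15² = 1029.
p = ((-606)·6 − 15·(-40))/1029 = -1012/343; q = (209·(-40) − 15·(-606))/1029 = 730/1029.
At t = 13: ŝ = (-1012/343)·(13) + (730/1029)·(1) = -5534/147.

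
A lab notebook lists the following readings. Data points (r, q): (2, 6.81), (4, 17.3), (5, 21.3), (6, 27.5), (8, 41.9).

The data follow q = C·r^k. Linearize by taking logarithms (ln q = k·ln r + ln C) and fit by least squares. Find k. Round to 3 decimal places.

Let Y = ln q. Fitting Y = k·ln r + ln C by least squares:
Over the data: Σln r = 7.5601, Σ(ln r)² = 12.5270, Σln q = 14.8773, Σln r·ln q = 23.9100.
Normal system: [[12.5270, 7.5601]; [7.5601, 5]]·[k, ln C]ᵀ = [23.9100, 14.8773]ᵀ.
Slope k = (n·Σln r·ln q − Σln r·Σln q)/(n·Σ(ln r)² − (Σln r)²) = (5·23.9100 − 7.5601·14.8773)/5.4804 = 1.29124; ln C = (Σln q − k·Σln r)/n = 1.02307.

k = 1.291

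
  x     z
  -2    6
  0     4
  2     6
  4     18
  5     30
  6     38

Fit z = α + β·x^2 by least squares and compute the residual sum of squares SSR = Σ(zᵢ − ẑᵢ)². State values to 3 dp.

Sums needed: Σ1 = 6, Σx^2 = 85, Σx^2·x^2 = 2209.
And Σz = 102, Σx^2·z = 2454.
So AᵀA·[α, β]ᵀ = Aᵀz: [[6, 85]; [85, 2209]]·[α, β]ᵀ = [102, 2454]ᵀ.
Eliminating β: 2209·(row 1) − 85·(row 2) gives 6029·α = 2209·102 − 85·2454 = 16728, so α = 16728/6029.
Then β = (2454 − 85·(16728/6029))/2209 = 6054/6029.
Residuals: -4770/6029, 7388/6029, -4770/6029, -5070/6029, 12792/6029, -5570/6029; SSR = 53152/6029.

SSR = 8.816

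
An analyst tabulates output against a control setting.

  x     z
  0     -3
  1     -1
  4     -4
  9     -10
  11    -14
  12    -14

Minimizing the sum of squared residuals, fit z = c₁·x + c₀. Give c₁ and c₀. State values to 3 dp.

c₁ = -1.078, c₀ = -1.020

AᵀA·[c₁, c₀]ᵀ = Aᵀz reads: 363·c₁ + 37·c₀ = -429;  37·c₁ + 6·c₀ = -46.
det = 363·6 − 37² = 809.
c₁ = ((-429)·6 − 37·(-46))/809 = -872/809; c₀ = (363·(-46) − 37·(-429))/809 = -825/809.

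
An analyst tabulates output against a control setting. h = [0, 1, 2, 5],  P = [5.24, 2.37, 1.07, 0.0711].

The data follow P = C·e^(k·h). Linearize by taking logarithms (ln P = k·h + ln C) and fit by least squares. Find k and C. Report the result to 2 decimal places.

Taking logs, ln P = k·h + ln C, so regress ln P on h.
Σh = 8.0000, Σ(h)² = 30.0000, Σln P = -0.0568, Σh·ln P = -12.2201.
Normal system: [[30.0000, 8.0000]; [8.0000, 4]]·[k, ln C]ᵀ = [-12.2201, -0.0568]ᵀ.
Slope k = (n·Σh·ln P − Σh·Σln P)/(n·Σ(h)² − (Σh)²) = (4·-12.2201 − 8.0000·-0.0568)/56.0000 = -0.86475; ln C = (Σln P − k·Σh)/n = 1.71531, so C = exp(1.71531) = 5.55837.

k = -0.86, C = 5.56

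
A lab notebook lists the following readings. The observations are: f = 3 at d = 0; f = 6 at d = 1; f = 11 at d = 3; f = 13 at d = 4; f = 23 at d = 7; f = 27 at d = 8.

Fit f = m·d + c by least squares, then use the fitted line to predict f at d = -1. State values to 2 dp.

Forming MᵀM = [[139, 23]; [23, 6]] and Mᵀf = [468, 83]ᵀ gives MᵀM·[m, c]ᵀ = Mᵀf.
Eliminating c: 6·(row 1) − 23·(row 2) gives 305·m = 6·468 − 23·83 = 899, so m = 899/305.
Then c = (83 − 23·(899/305))/6 = 773/305.
At d = -1: f̂ = (899/305)·(-1) + (773/305)·(1) = -126/305.

f̂ = -0.41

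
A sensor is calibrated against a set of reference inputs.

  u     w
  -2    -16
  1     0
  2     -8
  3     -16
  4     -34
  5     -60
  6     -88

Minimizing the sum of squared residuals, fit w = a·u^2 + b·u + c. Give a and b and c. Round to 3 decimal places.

a = -2.886, b = 2.580, c = 0.451

Compute the Gram sums: Σu^2·u^2 = 2291, Σu^2·u = 433, Σu^2 = 95, Σu·u = 95, Σu = 19, Σ1 = 7.
And Σu^2·w = -5452, Σu·w = -996, Σw = -222.
Inverting the 3×3 Gram matrix, [a, b, c]ᵀ = [-64789/22449, 57917/22449, 482/1069]ᵀ.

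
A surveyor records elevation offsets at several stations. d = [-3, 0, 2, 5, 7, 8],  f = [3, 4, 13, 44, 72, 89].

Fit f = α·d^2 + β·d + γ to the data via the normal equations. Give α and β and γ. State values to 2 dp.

α = 0.94, β = 3.14, γ = 3.82

Forming MᵀM = [[7219, 961, 151]; [961, 151, 19]; [151, 19, 6]] and Mᵀf = [10403, 1453, 225]ᵀ gives MᵀM·[α, β, γ]ᵀ = Mᵀf.
Row-reducing yields α = 54793/58062, β = 182081/58062, γ = 36963/9677.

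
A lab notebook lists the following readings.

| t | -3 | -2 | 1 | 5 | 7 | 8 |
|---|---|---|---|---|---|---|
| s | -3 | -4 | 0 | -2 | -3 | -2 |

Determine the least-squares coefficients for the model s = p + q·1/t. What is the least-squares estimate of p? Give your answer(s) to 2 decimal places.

Compute the Gram sums: Σ1 = 6, Σ1/t = 533/840, Σ1/t·1/t = 1014049/705600.
And Σs = -14, Σ1/t·s = 269/140.
Determinant 6·(1014049/705600) − (533/840)² = 1160041/141120.
p = ((-14)·(1014049/705600) − (533/840)·(269/140))/(1160041/141120) = -15056948/5800205; q = (6·(269/140) − (533/840)·(-14))/(1160041/141120) = 2880528/1160041.

p = -2.60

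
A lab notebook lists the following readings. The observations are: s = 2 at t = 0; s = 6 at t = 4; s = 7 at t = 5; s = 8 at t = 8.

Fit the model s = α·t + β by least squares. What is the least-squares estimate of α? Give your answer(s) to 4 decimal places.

The normal equations are: 105·α + 17·β = 123;  17·α + 4·β = 23.
(Σt·t = 105, Σt = 17, Σ1 = 4, Σt·s = 123, Σs = 23.)
det = 105·4 − 17² = 131.
α = (123·4 − 17·23)/131 = 101/131; β = (105·23 − 17·123)/131 = 324/131.

α = 0.7710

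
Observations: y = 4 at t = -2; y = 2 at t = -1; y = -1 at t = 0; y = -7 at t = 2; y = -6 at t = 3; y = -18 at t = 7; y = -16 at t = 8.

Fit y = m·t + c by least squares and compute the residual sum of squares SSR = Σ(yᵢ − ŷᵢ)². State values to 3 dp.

Compute the Gram sums: Σt·t = 131, Σt = 17, Σ1 = 7.
Moment sums: Σt·y = -296, Σy = -42.
So MᵀM·[m, c]ᵀ = Mᵀy: [[131, 17]; [17, 7]]·[m, c]ᵀ = [-296, -42]ᵀ.
Δ = 131·7 − 17² = 628.
m = ((-296)·7 − 17·(-42))/628 = -679/314; c = (131·(-42) − 17·(-296))/628 = -235/314.
Residuals: 133/314, 92/157, -79/314, -605/314, 194/157, -332/157, 643/314; SSR = 2275/157.

SSR = 14.490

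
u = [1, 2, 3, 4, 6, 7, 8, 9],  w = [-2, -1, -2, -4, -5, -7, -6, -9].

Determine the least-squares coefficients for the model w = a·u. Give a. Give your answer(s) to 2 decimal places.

With design matrix M, MᵀM = [[260]] and Mᵀw = [-234]ᵀ.
Hence a = -234 / 260 ≈ -0.9.

a = -0.90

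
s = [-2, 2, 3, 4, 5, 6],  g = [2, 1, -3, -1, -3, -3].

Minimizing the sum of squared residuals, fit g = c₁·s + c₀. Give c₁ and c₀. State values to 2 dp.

c₁ = -0.68, c₀ = 0.86

Normal-equation sums: Σs·s = 94, Σs = 18, Σ1 = 6.
Moment sums: Σs·g = -48, Σg = -7.
Δ = 94·6 − 18² = 240.
c₁ = ((-48)·6 − 18·(-7))/240 = -27/40; c₀ = (94·(-7) − 18·(-48))/240 = 103/120.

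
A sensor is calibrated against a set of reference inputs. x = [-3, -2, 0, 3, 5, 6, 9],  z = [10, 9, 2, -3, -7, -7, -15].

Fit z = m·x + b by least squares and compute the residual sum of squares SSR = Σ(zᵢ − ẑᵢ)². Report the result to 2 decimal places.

The normal equations are: 164·m + 18·b = -269;  18·m + 7·b = -11.
(Σx·x = 164, Σx = 18, Σ1 = 7, Σx·z = -269, Σz = -11.)
det = 164·7 − 18² = 824.
m = ((-269)·7 − 18·(-11))/824 = -1685/824; b = (164·(-11) − 18·(-269))/824 = 1519/412.
Residuals: 147/824, 126/103, -695/412, -455/824, -381/824, 163/103, -233/824; SSR = 6161/824.

SSR = 7.48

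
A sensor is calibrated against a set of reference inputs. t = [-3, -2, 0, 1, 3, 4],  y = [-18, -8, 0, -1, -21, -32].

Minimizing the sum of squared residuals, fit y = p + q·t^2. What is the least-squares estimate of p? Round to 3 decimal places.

p = 0.132

The normal system XᵀX·[p, q]ᵀ = Xᵀy is [[6, 39]; [39, 435]]·[p, q]ᵀ = [-80, -896]ᵀ.
Eliminating q: 435·(row 1) − 39·(row 2) gives 1089·p = 435·(-80) − 39·(-896) = 144, so p = 16/121.
Then q = ((-896) − 39·(16/121))/435 = -752/363.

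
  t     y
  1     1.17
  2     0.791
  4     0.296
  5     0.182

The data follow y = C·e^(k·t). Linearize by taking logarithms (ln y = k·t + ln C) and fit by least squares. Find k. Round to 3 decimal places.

k = -0.470

With ln yᵢ as the transformed response and tᵢ as the regressor:
Σt = 12.0000, Σ(t)² = 46.0000, Σln y = -2.9986, Σt·ln y = -13.7002.
Equations: 46.0000·k + 12.0000·ln C = -13.7002;  12.0000·k + 4·ln C = -2.9986.
Solving (det = 40.0000): k = -0.47044, ln C = 0.66168.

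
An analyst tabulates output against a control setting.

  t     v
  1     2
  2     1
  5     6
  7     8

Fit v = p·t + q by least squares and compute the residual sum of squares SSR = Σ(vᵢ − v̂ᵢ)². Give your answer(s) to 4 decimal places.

Normal-equation sums: Σt·t = 79, Σt = 15, Σ1 = 4.
Right-hand side: Σt·v = 90, Σv = 17.
Eliminating q: 4·(row 1) − 15·(row 2) gives 91·p = 4·90 − 15·17 = 105, so p = 15/13.
Then q = (17 − 15·(15/13))/4 = -1/13.
Residuals: 12/13, -16/13, 4/13, 0; SSR = 32/13.

SSR = 2.4615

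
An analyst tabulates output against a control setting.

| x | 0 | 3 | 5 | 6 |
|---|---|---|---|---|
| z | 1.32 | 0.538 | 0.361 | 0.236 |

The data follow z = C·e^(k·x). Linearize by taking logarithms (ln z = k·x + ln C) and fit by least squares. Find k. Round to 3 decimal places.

k = -0.276

With ln zᵢ as the transformed response and xᵢ as the regressor:
XᵀX = [[70.0000, 14.0000]; [14.0000, 4]], rhs = [-15.6176, -2.8051]ᵀ  (here Σx = 14.0000, Σ(x)² = 70.0000, Σln z = -2.8051, Σx·ln z = -15.6176).
Solving (det = 84.0000): k = -0.27619, ln C = 0.26538.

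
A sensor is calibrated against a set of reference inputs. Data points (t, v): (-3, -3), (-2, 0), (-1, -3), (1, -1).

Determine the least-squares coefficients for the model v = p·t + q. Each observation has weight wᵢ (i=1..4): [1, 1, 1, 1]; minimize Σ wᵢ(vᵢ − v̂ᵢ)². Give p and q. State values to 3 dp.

p = 0.257, q = -1.429

The normal equations are: 15·p + (-5)·q = 11;  (-5)·p + 4·q = -7.
(Σwᵢ·t·t = 15, Σwᵢ·t = -5, Σwᵢ·1 = 4, Σwᵢ·t·v = 11, Σwᵢ·v = -7.)
Determinant 15·4 − (-5)² = 35.
p = (11·4 − (-5)·(-7))/35 = 9/35; q = (15·(-7) − (-5)·11)/35 = -10/7.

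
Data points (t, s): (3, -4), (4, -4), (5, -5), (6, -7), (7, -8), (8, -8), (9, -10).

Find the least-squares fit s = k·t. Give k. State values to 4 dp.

The normal equations are: 280·k = -305.
(Σt·t = 280, Σt·s = -305.)
k = (-305)/280 = -1.08929.

k = -1.0893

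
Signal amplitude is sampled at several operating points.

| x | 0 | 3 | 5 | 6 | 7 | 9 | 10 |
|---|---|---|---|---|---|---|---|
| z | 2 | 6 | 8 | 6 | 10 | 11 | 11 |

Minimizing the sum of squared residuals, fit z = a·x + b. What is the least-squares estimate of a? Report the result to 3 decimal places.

Entries of MᵀM: Σx·x = 300, Σx = 40, Σ1 = 7.
Right-hand side: Σx·z = 373, Σz = 54.
det = 300·7 − 40² = 500.
a = (373·7 − 40·54)/500 = 451/500; b = (300·54 − 40·373)/500 = 64/25.

a = 0.902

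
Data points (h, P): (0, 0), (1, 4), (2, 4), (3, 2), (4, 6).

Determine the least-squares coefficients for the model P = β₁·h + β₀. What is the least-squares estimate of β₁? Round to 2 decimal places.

β₁ = 1.00

From the data, Σh·h = 30, Σh = 10, Σ1 = 5.
For XᵀP: Σh·P = 42, ΣP = 16.
Determinant 30·5 − 10² = 50.
β₁ = (42·5 − 10·16)/50 = 1; β₀ = (30·16 − 10·42)/50 = 6/5.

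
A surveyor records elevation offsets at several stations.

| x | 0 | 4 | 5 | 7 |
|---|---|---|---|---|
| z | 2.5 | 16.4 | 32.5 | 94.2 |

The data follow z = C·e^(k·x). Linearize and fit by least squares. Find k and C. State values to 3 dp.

k = 0.517, C = 2.376

With ln zᵢ as the transformed response and xᵢ as the regressor:
Sums: Σx = 16.0000, Σ(x)² = 90.0000, Σln z = 11.7402, Σx·ln z = 60.4133.
Normal system: [[90.0000, 16.0000]; [16.0000, 4]]·[k, ln C]ᵀ = [60.4133, 11.7402]ᵀ.
Solving (det = 104.0000): k = 0.51740, ln C = 0.86547, so C = exp(0.86547) = 2.37612.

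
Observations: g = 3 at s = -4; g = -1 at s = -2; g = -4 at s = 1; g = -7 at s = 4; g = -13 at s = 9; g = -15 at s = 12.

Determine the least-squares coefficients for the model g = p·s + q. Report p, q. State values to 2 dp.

With design matrix X, XᵀX = [[262, 20]; [20, 6]] and Xᵀg = [-339, -37]ᵀ.
Δ = 262·6 − 20² = 1172.
p = ((-339)·6 − 20·(-37))/1172 = -647/586; q = (262·(-37) − 20·(-339))/1172 = -1457/586.

p = -1.10, q = -2.49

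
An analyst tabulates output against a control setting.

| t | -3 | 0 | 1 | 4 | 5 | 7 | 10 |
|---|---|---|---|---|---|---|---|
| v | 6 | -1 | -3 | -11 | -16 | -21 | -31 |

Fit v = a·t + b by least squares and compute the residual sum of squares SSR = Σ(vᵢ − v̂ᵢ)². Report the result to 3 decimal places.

Setting ∂/∂a … = 0 gives: 200·a + 24·b = -602;  24·a + 7·b = -77.
Δ = 200·7 − 24² = 824.
a = ((-602)·7 − 24·(-77))/824 = -1183/412; b = (200·(-77) − 24·(-602))/824 = -119/103.
Residuals: -601/412, 16/103, 423/412, 169/103, -201/412, 105/412, -233/206; SSR = 1541/206.

SSR = 7.481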